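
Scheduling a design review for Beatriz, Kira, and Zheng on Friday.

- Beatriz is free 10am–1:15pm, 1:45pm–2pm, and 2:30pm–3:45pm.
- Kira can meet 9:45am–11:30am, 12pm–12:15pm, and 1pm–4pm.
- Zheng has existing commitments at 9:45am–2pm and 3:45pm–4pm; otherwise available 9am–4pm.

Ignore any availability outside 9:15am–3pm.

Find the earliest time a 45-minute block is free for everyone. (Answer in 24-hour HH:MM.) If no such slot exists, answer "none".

Zheng free within 09:00–16:00: 09:00–09:45, 14:00–15:45.
Beatriz ∩ Kira: 10:00–11:30, 12:00–12:15, 13:00–13:15, 13:45–14:00, 14:30–15:45.
Beatriz ∩ Kira ∩ Zheng: 14:30–15:45.
Restricted to 09:15–15:00: 14:30–15:00.
Windows ≥ 45 min: (none).

none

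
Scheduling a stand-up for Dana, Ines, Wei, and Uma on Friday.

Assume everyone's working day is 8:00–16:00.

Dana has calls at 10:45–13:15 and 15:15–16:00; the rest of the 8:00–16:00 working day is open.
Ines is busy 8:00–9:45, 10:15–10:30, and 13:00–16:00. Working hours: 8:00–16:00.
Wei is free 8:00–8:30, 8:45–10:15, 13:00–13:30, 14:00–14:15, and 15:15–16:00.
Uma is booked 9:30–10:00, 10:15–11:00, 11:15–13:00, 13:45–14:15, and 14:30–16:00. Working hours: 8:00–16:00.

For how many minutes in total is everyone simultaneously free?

15 minutes

Dana free within 08:00–16:00: 08:00–10:45, 13:15–15:15.
Ines free within 08:00–16:00: 09:45–10:15, 10:30–13:00.
Uma free within 08:00–16:00: 08:00–09:30, 10:00–10:15, 11:00–11:15, 13:00–13:45, 14:15–14:30.
Dana ∩ Ines: 09:45–10:15, 10:30–10:45.
Dana ∩ Ines ∩ Wei: 09:45–10:15.
Dana ∩ Ines ∩ Wei ∩ Uma: 10:00–10:15.
Total common minutes: 15.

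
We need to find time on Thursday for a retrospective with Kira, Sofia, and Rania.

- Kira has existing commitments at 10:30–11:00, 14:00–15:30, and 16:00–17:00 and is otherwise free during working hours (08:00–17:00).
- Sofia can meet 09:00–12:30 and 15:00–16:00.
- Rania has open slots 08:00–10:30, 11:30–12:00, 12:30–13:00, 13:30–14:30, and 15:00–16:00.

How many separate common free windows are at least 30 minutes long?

Kira free within 08:00–17:00: 08:00–10:30, 11:00–14:00, 15:30–16:00.
Kira ∩ Sofia: 09:00–10:30, 11:00–12:30, 15:30–16:00.
Kira ∩ Sofia ∩ Rania: 09:00–10:30, 11:30–12:00, 15:30–16:00.
Windows ≥ 30 min: 09:00–10:30, 11:30–12:00, 15:30–16:00.
That's 3 windows.

3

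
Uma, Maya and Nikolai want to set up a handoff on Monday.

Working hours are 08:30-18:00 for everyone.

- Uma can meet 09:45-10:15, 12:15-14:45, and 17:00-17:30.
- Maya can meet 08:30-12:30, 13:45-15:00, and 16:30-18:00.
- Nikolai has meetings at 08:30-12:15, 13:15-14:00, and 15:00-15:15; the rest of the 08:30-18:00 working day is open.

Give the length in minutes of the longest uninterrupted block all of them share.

45 minutes

Nikolai free within 08:30–18:00: 12:15–13:15, 14:00–15:00, 15:15–18:00.
Uma ∩ Maya: 09:45–10:15, 12:15–12:30, 13:45–14:45, 17:00–17:30.
Uma ∩ Maya ∩ Nikolai: 12:15–12:30, 14:00–14:45, 17:00–17:30.
Common window lengths: 15, 45, 30 min; longest is 45.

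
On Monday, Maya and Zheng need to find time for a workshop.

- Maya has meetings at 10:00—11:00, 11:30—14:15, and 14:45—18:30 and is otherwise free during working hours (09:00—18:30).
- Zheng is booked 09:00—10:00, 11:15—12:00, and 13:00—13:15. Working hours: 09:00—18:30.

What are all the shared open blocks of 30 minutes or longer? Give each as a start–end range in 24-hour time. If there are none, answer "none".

14:15–14:45

Maya free within 09:00–18:30: 09:00–10:00, 11:00–11:30, 14:15–14:45.
Zheng free within 09:00–18:30: 10:00–11:15, 12:00–13:00, 13:15–18:30.
Maya ∩ Zheng: 11:00–11:15, 14:15–14:45.
Windows ≥ 30 min: 14:15–14:45.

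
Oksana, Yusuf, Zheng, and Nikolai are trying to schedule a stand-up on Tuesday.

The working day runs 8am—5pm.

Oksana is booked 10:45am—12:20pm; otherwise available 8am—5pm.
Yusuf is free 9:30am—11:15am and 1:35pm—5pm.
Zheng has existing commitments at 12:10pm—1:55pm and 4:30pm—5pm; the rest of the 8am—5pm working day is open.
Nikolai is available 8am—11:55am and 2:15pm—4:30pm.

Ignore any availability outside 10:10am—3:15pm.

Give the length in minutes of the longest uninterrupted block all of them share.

Oksana free within 08:00–17:00: 08:00–10:45, 12:20–17:00.
Zheng free within 08:00–17:00: 08:00–12:10, 13:55–16:30.
Oksana ∩ Yusuf: 09:30–10:45, 13:35–17:00.
Oksana ∩ Yusuf ∩ Zheng: 09:30–10:45, 13:55–16:30.
Oksana ∩ Yusuf ∩ Zheng ∩ Nikolai: 09:30–10:45, 14:15–16:30.
Restricted to 10:10–15:15: 10:10–10:45, 14:15–15:15.
Common window lengths: 35, 60 min; longest is 60.

60 minutes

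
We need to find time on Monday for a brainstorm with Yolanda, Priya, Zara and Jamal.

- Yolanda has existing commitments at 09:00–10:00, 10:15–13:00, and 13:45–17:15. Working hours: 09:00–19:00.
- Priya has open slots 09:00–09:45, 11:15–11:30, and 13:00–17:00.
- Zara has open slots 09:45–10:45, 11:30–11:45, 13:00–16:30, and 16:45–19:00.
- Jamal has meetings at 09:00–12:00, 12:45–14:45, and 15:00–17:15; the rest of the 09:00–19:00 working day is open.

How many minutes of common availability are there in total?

Yolanda free within 09:00–19:00: 10:00–10:15, 13:00–13:45, 17:15–19:00.
Jamal free within 09:00–19:00: 12:00–12:45, 14:45–15:00, 17:15–19:00.
Yolanda ∩ Priya: 13:00–13:45.
Yolanda ∩ Priya ∩ Zara: 13:00–13:45.
Yolanda ∩ Priya ∩ Zara ∩ Jamal: (none).
Total common minutes: 0.

0 minutes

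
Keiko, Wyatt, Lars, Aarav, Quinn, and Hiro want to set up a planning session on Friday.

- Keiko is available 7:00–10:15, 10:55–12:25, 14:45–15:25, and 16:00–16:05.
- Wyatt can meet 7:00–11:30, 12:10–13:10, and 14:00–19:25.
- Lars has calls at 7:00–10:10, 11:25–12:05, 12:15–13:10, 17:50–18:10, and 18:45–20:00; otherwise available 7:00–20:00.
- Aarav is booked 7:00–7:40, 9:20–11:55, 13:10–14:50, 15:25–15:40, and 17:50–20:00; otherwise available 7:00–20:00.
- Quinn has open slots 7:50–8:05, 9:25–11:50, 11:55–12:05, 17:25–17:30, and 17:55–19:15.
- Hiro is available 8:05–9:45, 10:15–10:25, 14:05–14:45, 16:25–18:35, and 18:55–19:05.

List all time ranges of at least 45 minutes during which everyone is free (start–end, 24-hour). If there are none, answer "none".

Lars free within 07:00–20:00: 10:10–11:25, 12:05–12:15, 13:10–17:50, 18:10–18:45.
Aarav free within 07:00–20:00: 07:40–09:20, 11:55–13:10, 14:50–15:25, 15:40–17:50.
Keiko ∩ Wyatt: 07:00–10:15, 10:55–11:30, 12:10–12:25, 14:45–15:25, 16:00–16:05.
Keiko ∩ Wyatt ∩ Lars: 10:10–10:15, 10:55–11:25, 12:10–12:15, 14:45–15:25, 16:00–16:05.
Keiko ∩ Wyatt ∩ Lars ∩ Aarav: 12:10–12:15, 14:50–15:25, 16:00–16:05.
Keiko ∩ Wyatt ∩ Lars ∩ Aarav ∩ Quinn: (none).
Keiko ∩ Wyatt ∩ Lars ∩ Aarav ∩ Quinn ∩ Hiro: (none).
Windows ≥ 45 min: (none).

none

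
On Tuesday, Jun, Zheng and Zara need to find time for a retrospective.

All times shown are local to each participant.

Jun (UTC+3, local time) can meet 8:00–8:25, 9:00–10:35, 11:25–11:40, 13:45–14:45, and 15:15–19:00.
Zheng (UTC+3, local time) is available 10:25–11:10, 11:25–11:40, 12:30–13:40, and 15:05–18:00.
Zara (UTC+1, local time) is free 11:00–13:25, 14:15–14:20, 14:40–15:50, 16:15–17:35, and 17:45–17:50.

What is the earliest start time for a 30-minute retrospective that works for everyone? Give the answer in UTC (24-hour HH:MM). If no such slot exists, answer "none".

13:40

Jun → UTC: 05:00–05:25, 06:00–07:35, 08:25–08:40, 10:45–11:45, 12:15–16:00.
Zheng → UTC: 07:25–08:10, 08:25–08:40, 09:30–10:40, 12:05–15:00.
Zara → UTC: 10:00–12:25, 13:15–13:20, 13:40–14:50, 15:15–16:35, 16:45–16:50.
Jun ∩ Zheng: 07:25–07:35, 08:25–08:40, 12:15–15:00.
Jun ∩ Zheng ∩ Zara: 12:15–12:25, 13:15–13:20, 13:40–14:50.
Windows ≥ 30 min: 13:40–14:50.
Earliest such window starts at 13:40.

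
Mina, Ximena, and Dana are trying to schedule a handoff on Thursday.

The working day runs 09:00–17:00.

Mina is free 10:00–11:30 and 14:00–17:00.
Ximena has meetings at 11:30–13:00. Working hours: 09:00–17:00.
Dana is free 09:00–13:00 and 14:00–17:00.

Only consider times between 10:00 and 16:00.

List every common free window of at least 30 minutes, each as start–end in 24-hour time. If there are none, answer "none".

10:00–11:30, 14:00–16:00

Ximena free within 09:00–17:00: 09:00–11:30, 13:00–17:00.
Mina ∩ Ximena: 10:00–11:30, 14:00–17:00.
Mina ∩ Ximena ∩ Dana: 10:00–11:30, 14:00–17:00.
Restricted to 10:00–16:00: 10:00–11:30, 14:00–16:00.
Windows ≥ 30 min: 10:00–11:30, 14:00–16:00.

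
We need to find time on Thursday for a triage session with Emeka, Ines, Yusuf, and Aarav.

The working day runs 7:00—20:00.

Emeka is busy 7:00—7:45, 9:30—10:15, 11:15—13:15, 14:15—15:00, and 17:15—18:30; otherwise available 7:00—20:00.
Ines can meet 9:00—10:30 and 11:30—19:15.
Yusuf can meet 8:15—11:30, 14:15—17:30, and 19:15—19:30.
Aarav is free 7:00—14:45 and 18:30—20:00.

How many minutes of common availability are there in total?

45 minutes

Emeka free within 07:00–20:00: 07:45–09:30, 10:15–11:15, 13:15–14:15, 15:00–17:15, 18:30–20:00.
Emeka ∩ Ines: 09:00–09:30, 10:15–10:30, 13:15–14:15, 15:00–17:15, 18:30–19:15.
Emeka ∩ Ines ∩ Yusuf: 09:00–09:30, 10:15–10:30, 15:00–17:15.
Emeka ∩ Ines ∩ Yusuf ∩ Aarav: 09:00–09:30, 10:15–10:30.
Total common minutes: 30 + 15 = 45.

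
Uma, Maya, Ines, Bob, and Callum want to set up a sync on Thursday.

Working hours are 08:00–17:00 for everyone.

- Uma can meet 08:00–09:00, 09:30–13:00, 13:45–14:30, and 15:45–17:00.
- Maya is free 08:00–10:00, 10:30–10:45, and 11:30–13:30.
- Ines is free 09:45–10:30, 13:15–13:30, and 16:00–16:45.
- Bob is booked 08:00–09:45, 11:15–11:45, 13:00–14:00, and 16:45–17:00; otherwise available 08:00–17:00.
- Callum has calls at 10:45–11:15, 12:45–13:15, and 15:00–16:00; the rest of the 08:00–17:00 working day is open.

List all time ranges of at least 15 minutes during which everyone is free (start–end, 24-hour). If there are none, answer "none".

Bob free within 08:00–17:00: 09:45–11:15, 11:45–13:00, 14:00–16:45.
Callum free within 08:00–17:00: 08:00–10:45, 11:15–12:45, 13:15–15:00, 16:00–17:00.
Uma ∩ Maya: 08:00–09:00, 09:30–10:00, 10:30–10:45, 11:30–13:00.
Uma ∩ Maya ∩ Ines: 09:45–10:00.
Uma ∩ Maya ∩ Ines ∩ Bob: 09:45–10:00.
Uma ∩ Maya ∩ Ines ∩ Bob ∩ Callum: 09:45–10:00.
Windows ≥ 15 min: 09:45–10:00.

09:45–10:00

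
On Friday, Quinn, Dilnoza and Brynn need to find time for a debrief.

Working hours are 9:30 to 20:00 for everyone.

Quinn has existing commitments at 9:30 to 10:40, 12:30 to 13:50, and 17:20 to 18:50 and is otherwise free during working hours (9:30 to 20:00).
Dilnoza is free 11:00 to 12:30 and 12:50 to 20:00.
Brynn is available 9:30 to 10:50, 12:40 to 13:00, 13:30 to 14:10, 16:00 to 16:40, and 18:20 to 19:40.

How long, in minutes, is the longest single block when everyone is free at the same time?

50 minutes

Quinn free within 09:30–20:00: 10:40–12:30, 13:50–17:20, 18:50–20:00.
Quinn ∩ Dilnoza: 11:00–12:30, 13:50–17:20, 18:50–20:00.
Quinn ∩ Dilnoza ∩ Brynn: 13:50–14:10, 16:00–16:40, 18:50–19:40.
Common window lengths: 20, 40, 50 min; longest is 50.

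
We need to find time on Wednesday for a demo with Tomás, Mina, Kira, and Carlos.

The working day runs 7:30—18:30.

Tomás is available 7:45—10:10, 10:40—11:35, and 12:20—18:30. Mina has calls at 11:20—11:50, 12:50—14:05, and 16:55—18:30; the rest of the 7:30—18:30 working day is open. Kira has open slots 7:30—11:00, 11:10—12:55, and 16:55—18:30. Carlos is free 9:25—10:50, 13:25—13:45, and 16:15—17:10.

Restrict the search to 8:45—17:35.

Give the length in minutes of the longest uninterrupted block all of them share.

Mina free within 07:30–18:30: 07:30–11:20, 11:50–12:50, 14:05–16:55.
Tomás ∩ Mina: 07:45–10:10, 10:40–11:20, 12:20–12:50, 14:05–16:55.
Tomás ∩ Mina ∩ Kira: 07:45–10:10, 10:40–11:00, 11:10–11:20, 12:20–12:50.
Tomás ∩ Mina ∩ Kira ∩ Carlos: 09:25–10:10, 10:40–10:50.
Restricted to 08:45–17:35: 09:25–10:10, 10:40–10:50.
Common window lengths: 45, 10 min; longest is 45.

45 minutes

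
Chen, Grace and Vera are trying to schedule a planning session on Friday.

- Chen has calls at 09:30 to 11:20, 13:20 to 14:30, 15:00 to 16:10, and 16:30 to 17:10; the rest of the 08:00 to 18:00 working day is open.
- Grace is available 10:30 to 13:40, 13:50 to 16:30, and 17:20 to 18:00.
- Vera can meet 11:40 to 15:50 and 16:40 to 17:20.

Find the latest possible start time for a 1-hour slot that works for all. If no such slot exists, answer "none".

Chen free within 08:00–18:00: 08:00–09:30, 11:20–13:20, 14:30–15:00, 16:10–16:30, 17:10–18:00.
Chen ∩ Grace: 11:20–13:20, 14:30–15:00, 16:10–16:30, 17:20–18:00.
Chen ∩ Grace ∩ Vera: 11:40–13:20, 14:30–15:00.
Windows ≥ 60 min: 11:40–13:20.
Latest start in the last window 11:40–13:20 is 13:20 − 60 min = 12:20.

12:20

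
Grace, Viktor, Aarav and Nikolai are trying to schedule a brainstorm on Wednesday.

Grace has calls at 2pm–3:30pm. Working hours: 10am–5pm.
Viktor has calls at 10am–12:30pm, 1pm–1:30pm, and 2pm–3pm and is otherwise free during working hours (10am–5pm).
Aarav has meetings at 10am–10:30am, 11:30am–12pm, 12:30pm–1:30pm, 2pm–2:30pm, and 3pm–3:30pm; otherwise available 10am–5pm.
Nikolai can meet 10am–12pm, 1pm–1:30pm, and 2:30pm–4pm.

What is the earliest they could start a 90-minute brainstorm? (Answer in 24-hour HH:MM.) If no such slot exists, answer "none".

Grace free within 10:00–17:00: 10:00–14:00, 15:30–17:00.
Viktor free within 10:00–17:00: 12:30–13:00, 13:30–14:00, 15:00–17:00.
Aarav free within 10:00–17:00: 10:30–11:30, 12:00–12:30, 13:30–14:00, 14:30–15:00, 15:30–17:00.
Grace ∩ Viktor: 12:30–13:00, 13:30–14:00, 15:30–17:00.
Grace ∩ Viktor ∩ Aarav: 13:30–14:00, 15:30–17:00.
Grace ∩ Viktor ∩ Aarav ∩ Nikolai: 15:30–16:00.
Windows ≥ 90 min: (none).

none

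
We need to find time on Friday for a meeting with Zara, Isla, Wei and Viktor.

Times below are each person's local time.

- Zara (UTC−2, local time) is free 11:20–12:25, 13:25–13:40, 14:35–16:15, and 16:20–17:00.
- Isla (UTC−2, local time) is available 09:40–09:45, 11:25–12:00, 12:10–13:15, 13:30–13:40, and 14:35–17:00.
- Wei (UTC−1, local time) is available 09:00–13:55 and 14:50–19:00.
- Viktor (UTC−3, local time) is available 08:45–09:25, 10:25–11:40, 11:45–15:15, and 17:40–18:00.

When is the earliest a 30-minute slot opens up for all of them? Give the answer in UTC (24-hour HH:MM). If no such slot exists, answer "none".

13:25

Zara → UTC: 13:20–14:25, 15:25–15:40, 16:35–18:15, 18:20–19:00.
Isla → UTC: 11:40–11:45, 13:25–14:00, 14:10–15:15, 15:30–15:40, 16:35–19:00.
Wei → UTC: 10:00–14:55, 15:50–20:00.
Viktor → UTC: 11:45–12:25, 13:25–14:40, 14:45–18:15, 20:40–21:00.
Zara ∩ Isla: 13:25–14:00, 14:10–14:25, 15:30–15:40, 16:35–18:15, 18:20–19:00.
Zara ∩ Isla ∩ Wei: 13:25–14:00, 14:10–14:25, 16:35–18:15, 18:20–19:00.
Zara ∩ Isla ∩ Wei ∩ Viktor: 13:25–14:00, 14:10–14:25, 16:35–18:15.
Windows ≥ 30 min: 13:25–14:00, 16:35–18:15.
Earliest such window starts at 13:25.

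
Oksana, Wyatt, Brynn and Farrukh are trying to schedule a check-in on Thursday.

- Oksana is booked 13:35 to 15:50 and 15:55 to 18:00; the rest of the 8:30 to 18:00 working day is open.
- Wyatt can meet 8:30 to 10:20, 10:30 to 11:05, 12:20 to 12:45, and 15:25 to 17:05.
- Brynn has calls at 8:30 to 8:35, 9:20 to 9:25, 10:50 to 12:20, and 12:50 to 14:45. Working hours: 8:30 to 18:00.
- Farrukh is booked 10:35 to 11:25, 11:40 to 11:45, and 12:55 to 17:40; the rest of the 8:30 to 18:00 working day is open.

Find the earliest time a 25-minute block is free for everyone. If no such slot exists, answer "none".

Oksana free within 08:30–18:00: 08:30–13:35, 15:50–15:55.
Brynn free within 08:30–18:00: 08:35–09:20, 09:25–10:50, 12:20–12:50, 14:45–18:00.
Farrukh free within 08:30–18:00: 08:30–10:35, 11:25–11:40, 11:45–12:55, 17:40–18:00.
Oksana ∩ Wyatt: 08:30–10:20, 10:30–11:05, 12:20–12:45, 15:50–15:55.
Oksana ∩ Wyatt ∩ Brynn: 08:35–09:20, 09:25–10:20, 10:30–10:50, 12:20–12:45, 15:50–15:55.
Oksana ∩ Wyatt ∩ Brynn ∩ Farrukh: 08:35–09:20, 09:25–10:20, 10:30–10:35, 12:20–12:45.
Windows ≥ 25 min: 08:35–09:20, 09:25–10:20, 12:20–12:45.
Earliest such window starts at 08:35.

08:35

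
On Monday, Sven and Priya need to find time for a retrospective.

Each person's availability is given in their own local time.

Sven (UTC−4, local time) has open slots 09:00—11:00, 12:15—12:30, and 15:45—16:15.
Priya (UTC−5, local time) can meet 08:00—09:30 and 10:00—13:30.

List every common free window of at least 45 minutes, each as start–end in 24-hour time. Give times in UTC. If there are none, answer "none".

Sven → UTC: 13:00–15:00, 16:15–16:30, 19:45–20:15.
Priya → UTC: 13:00–14:30, 15:00–18:30.
Sven ∩ Priya: 13:00–14:30, 16:15–16:30.
Windows ≥ 45 min: 13:00–14:30.

13:00–14:30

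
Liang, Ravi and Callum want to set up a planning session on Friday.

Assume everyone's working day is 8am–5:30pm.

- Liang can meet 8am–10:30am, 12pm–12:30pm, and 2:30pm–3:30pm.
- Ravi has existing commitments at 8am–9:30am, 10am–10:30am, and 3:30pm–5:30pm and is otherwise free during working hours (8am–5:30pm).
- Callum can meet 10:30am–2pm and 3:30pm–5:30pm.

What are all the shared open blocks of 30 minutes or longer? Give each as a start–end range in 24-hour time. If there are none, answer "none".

Ravi free within 08:00–17:30: 09:30–10:00, 10:30–15:30.
Liang ∩ Ravi: 09:30–10:00, 12:00–12:30, 14:30–15:30.
Liang ∩ Ravi ∩ Callum: 12:00–12:30.
Windows ≥ 30 min: 12:00–12:30.

12:00–12:30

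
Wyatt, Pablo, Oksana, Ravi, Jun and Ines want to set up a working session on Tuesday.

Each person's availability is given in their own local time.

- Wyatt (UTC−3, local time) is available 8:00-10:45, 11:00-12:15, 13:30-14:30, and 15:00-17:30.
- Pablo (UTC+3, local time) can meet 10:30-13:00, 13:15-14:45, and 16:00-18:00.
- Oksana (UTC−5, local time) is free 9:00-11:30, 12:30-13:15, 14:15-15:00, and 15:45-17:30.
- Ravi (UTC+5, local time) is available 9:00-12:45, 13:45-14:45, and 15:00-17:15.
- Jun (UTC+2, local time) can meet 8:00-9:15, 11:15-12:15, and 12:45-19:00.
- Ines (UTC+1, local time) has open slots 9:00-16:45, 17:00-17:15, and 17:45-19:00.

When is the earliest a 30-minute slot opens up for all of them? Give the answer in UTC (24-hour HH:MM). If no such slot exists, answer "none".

none

Wyatt → UTC: 11:00–13:45, 14:00–15:15, 16:30–17:30, 18:00–20:30.
Pablo → UTC: 07:30–10:00, 10:15–11:45, 13:00–15:00.
Oksana → UTC: 14:00–16:30, 17:30–18:15, 19:15–20:00, 20:45–22:30.
Ravi → UTC: 04:00–07:45, 08:45–09:45, 10:00–12:15.
Jun → UTC: 06:00–07:15, 09:15–10:15, 10:45–17:00.
Ines → UTC: 08:00–15:45, 16:00–16:15, 16:45–18:00.
Wyatt ∩ Pablo: 11:00–11:45, 13:00–13:45, 14:00–15:00.
Wyatt ∩ Pablo ∩ Oksana: 14:00–15:00.
Wyatt ∩ Pablo ∩ Oksana ∩ Ravi: (none).
Wyatt ∩ Pablo ∩ Oksana ∩ Ravi ∩ Jun: (none).
Wyatt ∩ Pablo ∩ Oksana ∩ Ravi ∩ Jun ∩ Ines: (none).
Windows ≥ 30 min: (none).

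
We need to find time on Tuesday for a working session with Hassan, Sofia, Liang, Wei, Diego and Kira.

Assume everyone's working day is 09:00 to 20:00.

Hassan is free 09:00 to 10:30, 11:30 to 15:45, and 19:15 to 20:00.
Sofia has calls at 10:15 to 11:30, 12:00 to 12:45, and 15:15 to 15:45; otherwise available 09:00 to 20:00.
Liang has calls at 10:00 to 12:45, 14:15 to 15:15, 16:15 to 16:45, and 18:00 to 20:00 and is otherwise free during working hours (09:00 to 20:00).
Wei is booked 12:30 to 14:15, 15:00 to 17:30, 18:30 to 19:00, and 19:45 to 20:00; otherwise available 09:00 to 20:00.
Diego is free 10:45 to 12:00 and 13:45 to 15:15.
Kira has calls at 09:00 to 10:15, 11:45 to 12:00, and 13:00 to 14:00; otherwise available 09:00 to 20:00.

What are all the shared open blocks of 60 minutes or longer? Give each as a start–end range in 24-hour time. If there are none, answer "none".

none

Sofia free within 09:00–20:00: 09:00–10:15, 11:30–12:00, 12:45–15:15, 15:45–20:00.
Liang free within 09:00–20:00: 09:00–10:00, 12:45–14:15, 15:15–16:15, 16:45–18:00.
Wei free within 09:00–20:00: 09:00–12:30, 14:15–15:00, 17:30–18:30, 19:00–19:45.
Kira free within 09:00–20:00: 10:15–11:45, 12:00–13:00, 14:00–20:00.
Hassan ∩ Sofia: 09:00–10:15, 11:30–12:00, 12:45–15:15, 19:15–20:00.
Hassan ∩ Sofia ∩ Liang: 09:00–10:00, 12:45–14:15.
Hassan ∩ Sofia ∩ Liang ∩ Wei: 09:00–10:00.
Hassan ∩ Sofia ∩ Liang ∩ Wei ∩ Diego: (none).
Hassan ∩ Sofia ∩ Liang ∩ Wei ∩ Diego ∩ Kira: (none).
Windows ≥ 60 min: (none).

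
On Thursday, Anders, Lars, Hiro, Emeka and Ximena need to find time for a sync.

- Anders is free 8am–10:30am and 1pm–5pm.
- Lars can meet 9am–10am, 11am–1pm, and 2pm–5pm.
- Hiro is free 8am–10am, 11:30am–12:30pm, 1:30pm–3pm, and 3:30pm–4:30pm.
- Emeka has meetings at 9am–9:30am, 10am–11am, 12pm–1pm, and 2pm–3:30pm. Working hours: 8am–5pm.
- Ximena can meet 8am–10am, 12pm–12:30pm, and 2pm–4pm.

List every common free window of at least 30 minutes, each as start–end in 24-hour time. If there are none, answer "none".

Emeka free within 08:00–17:00: 08:00–09:00, 09:30–10:00, 11:00–12:00, 13:00–14:00, 15:30–17:00.
Anders ∩ Lars: 09:00–10:00, 14:00–17:00.
Anders ∩ Lars ∩ Hiro: 09:00–10:00, 14:00–15:00, 15:30–16:30.
Anders ∩ Lars ∩ Hiro ∩ Emeka: 09:30–10:00, 15:30–16:30.
Anders ∩ Lars ∩ Hiro ∩ Emeka ∩ Ximena: 09:30–10:00, 15:30–16:00.
Windows ≥ 30 min: 09:30–10:00, 15:30–16:00.

09:30–10:00, 15:30–16:00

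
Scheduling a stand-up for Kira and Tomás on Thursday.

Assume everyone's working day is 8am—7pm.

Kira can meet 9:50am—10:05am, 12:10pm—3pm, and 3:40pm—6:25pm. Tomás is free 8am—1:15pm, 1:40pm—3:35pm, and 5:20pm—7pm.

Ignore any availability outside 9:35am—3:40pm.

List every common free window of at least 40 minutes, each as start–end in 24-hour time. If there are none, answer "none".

12:10–13:15, 13:40–15:00

Kira ∩ Tomás: 09:50–10:05, 12:10–13:15, 13:40–15:00, 17:20–18:25.
Restricted to 09:35–15:40: 09:50–10:05, 12:10–13:15, 13:40–15:00.
Windows ≥ 40 min: 12:10–13:15, 13:40–15:00.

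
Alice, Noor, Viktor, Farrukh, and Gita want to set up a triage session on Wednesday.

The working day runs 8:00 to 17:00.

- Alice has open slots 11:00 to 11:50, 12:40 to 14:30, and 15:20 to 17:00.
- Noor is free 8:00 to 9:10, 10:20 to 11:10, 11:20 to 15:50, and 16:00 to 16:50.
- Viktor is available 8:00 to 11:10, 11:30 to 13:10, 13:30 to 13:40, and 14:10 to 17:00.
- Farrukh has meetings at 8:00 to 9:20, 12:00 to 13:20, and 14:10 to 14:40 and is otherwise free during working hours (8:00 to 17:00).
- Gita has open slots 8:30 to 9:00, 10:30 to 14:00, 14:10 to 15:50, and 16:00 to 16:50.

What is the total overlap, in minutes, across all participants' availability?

Farrukh free within 08:00–17:00: 09:20–12:00, 13:20–14:10, 14:40–17:00.
Alice ∩ Noor: 11:00–11:10, 11:20–11:50, 12:40–14:30, 15:20–15:50, 16:00–16:50.
Alice ∩ Noor ∩ Viktor: 11:00–11:10, 11:30–11:50, 12:40–13:10, 13:30–13:40, 14:10–14:30, 15:20–15:50, 16:00–16:50.
Alice ∩ Noor ∩ Viktor ∩ Farrukh: 11:00–11:10, 11:30–11:50, 13:30–13:40, 15:20–15:50, 16:00–16:50.
Alice ∩ Noor ∩ Viktor ∩ Farrukh ∩ Gita: 11:00–11:10, 11:30–11:50, 13:30–13:40, 15:20–15:50, 16:00–16:50.
Total common minutes: 10 + 20 + 10 + 30 + 50 = 120.

120 minutes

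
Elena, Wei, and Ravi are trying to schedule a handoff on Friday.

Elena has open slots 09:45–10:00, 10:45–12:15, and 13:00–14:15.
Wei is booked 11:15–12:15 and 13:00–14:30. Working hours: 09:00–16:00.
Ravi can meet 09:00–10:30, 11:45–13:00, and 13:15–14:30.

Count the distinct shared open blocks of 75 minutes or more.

Wei free within 09:00–16:00: 09:00–11:15, 12:15–13:00, 14:30–16:00.
Elena ∩ Wei: 09:45–10:00, 10:45–11:15.
Elena ∩ Wei ∩ Ravi: 09:45–10:00.
Windows ≥ 75 min: (none).
That's 0 windows.

0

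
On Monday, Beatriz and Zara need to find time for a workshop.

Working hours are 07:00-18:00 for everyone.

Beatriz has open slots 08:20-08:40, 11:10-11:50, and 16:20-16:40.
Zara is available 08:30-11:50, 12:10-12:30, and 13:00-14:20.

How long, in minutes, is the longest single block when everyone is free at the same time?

Beatriz ∩ Zara: 08:30–08:40, 11:10–11:50.
Common window lengths: 10, 40 min; longest is 40.

40 minutes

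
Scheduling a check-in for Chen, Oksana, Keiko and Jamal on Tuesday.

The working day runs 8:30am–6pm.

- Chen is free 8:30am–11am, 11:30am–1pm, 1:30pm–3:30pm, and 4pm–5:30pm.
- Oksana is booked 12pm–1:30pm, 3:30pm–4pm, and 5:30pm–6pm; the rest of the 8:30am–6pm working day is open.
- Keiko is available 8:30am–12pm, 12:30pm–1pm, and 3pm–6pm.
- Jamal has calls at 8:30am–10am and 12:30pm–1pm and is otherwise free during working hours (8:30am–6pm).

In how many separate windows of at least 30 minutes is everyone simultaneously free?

Oksana free within 08:30–18:00: 08:30–12:00, 13:30–15:30, 16:00–17:30.
Jamal free within 08:30–18:00: 10:00–12:30, 13:00–18:00.
Chen ∩ Oksana: 08:30–11:00, 11:30–12:00, 13:30–15:30, 16:00–17:30.
Chen ∩ Oksana ∩ Keiko: 08:30–11:00, 11:30–12:00, 15:00–15:30, 16:00–17:30.
Chen ∩ Oksana ∩ Keiko ∩ Jamal: 10:00–11:00, 11:30–12:00, 15:00–15:30, 16:00–17:30.
Windows ≥ 30 min: 10:00–11:00, 11:30–12:00, 15:00–15:30, 16:00–17:30.
That's 4 windows.

4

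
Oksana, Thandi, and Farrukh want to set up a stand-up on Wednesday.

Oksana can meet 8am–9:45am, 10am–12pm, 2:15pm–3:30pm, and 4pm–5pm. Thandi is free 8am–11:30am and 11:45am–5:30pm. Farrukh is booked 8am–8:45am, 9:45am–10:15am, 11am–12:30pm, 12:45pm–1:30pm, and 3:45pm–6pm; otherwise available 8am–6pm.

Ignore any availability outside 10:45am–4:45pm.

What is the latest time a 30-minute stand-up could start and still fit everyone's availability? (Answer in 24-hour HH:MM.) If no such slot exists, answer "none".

15:00

Farrukh free within 08:00–18:00: 08:45–09:45, 10:15–11:00, 12:30–12:45, 13:30–15:45.
Oksana ∩ Thandi: 08:00–09:45, 10:00–11:30, 11:45–12:00, 14:15–15:30, 16:00–17:00.
Oksana ∩ Thandi ∩ Farrukh: 08:45–09:45, 10:15–11:00, 14:15–15:30.
Restricted to 10:45–16:45: 10:45–11:00, 14:15–15:30.
Windows ≥ 30 min: 14:15–15:30.
Latest start in the last window 14:15–15:30 is 15:30 − 30 min = 15:00.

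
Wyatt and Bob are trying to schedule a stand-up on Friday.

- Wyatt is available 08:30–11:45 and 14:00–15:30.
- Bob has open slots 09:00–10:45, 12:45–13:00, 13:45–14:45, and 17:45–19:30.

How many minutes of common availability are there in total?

Wyatt ∩ Bob: 09:00–10:45, 14:00–14:45.
Total common minutes: 105 + 45 = 150.

150 minutes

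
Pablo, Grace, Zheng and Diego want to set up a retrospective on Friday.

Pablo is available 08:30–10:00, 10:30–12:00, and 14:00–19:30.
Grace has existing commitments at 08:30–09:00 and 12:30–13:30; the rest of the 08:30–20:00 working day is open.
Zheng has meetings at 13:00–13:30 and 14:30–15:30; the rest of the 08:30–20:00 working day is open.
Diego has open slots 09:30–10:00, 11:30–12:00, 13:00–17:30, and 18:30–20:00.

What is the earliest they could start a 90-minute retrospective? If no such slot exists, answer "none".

Grace free within 08:30–20:00: 09:00–12:30, 13:30–20:00.
Zheng free within 08:30–20:00: 08:30–13:00, 13:30–14:30, 15:30–20:00.
Pablo ∩ Grace: 09:00–10:00, 10:30–12:00, 14:00–19:30.
Pablo ∩ Grace ∩ Zheng: 09:00–10:00, 10:30–12:00, 14:00–14:30, 15:30–19:30.
Pablo ∩ Grace ∩ Zheng ∩ Diego: 09:30–10:00, 11:30–12:00, 14:00–14:30, 15:30–17:30, 18:30–19:30.
Windows ≥ 90 min: 15:30–17:30.
Earliest such window starts at 15:30.

15:30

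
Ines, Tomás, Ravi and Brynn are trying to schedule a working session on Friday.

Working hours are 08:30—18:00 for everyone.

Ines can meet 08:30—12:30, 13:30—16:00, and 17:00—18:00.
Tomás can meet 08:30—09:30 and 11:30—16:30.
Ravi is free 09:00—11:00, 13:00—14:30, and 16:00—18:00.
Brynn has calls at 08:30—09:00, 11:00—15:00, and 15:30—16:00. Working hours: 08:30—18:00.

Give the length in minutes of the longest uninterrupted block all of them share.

Brynn free within 08:30–18:00: 09:00–11:00, 15:00–15:30, 16:00–18:00.
Ines ∩ Tomás: 08:30–09:30, 11:30–12:30, 13:30–16:00.
Ines ∩ Tomás ∩ Ravi: 09:00–09:30, 13:30–14:30.
Ines ∩ Tomás ∩ Ravi ∩ Brynn: 09:00–09:30.
Single common window of 30 minutes.

30 minutes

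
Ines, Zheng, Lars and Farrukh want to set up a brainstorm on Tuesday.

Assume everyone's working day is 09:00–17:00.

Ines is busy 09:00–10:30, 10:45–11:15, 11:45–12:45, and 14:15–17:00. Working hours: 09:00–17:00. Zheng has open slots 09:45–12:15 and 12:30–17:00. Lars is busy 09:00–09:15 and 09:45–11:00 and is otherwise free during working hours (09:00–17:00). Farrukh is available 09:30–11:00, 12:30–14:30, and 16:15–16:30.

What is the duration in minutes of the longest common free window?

Ines free within 09:00–17:00: 10:30–10:45, 11:15–11:45, 12:45–14:15.
Lars free within 09:00–17:00: 09:15–09:45, 11:00–17:00.
Ines ∩ Zheng: 10:30–10:45, 11:15–11:45, 12:45–14:15.
Ines ∩ Zheng ∩ Lars: 11:15–11:45, 12:45–14:15.
Ines ∩ Zheng ∩ Lars ∩ Farrukh: 12:45–14:15.
Single common window of 90 minutes.

90 minutes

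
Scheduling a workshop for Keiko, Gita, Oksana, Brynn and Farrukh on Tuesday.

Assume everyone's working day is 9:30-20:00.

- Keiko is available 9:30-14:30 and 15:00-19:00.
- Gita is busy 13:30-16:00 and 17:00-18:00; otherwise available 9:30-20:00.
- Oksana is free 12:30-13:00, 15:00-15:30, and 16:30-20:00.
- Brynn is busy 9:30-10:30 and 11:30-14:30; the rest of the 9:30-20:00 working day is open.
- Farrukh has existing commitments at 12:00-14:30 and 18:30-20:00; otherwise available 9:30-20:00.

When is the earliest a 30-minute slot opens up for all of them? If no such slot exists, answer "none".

16:30

Gita free within 09:30–20:00: 09:30–13:30, 16:00–17:00, 18:00–20:00.
Brynn free within 09:30–20:00: 10:30–11:30, 14:30–20:00.
Farrukh free within 09:30–20:00: 09:30–12:00, 14:30–18:30.
Keiko ∩ Gita: 09:30–13:30, 16:00–17:00, 18:00–19:00.
Keiko ∩ Gita ∩ Oksana: 12:30–13:00, 16:30–17:00, 18:00–19:00.
Keiko ∩ Gita ∩ Oksana ∩ Brynn: 16:30–17:00, 18:00–19:00.
Keiko ∩ Gita ∩ Oksana ∩ Brynn ∩ Farrukh: 16:30–17:00, 18:00–18:30.
Windows ≥ 30 min: 16:30–17:00, 18:00–18:30.
Earliest such window starts at 16:30.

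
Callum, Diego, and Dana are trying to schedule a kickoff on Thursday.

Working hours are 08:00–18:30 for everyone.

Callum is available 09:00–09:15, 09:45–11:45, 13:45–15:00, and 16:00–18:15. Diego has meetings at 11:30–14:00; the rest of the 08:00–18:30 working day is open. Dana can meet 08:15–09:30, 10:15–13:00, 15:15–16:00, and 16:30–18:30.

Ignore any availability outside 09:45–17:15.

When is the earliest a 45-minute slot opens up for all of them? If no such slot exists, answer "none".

10:15

Diego free within 08:00–18:30: 08:00–11:30, 14:00–18:30.
Callum ∩ Diego: 09:00–09:15, 09:45–11:30, 14:00–15:00, 16:00–18:15.
Callum ∩ Diego ∩ Dana: 09:00–09:15, 10:15–11:30, 16:30–18:15.
Restricted to 09:45–17:15: 10:15–11:30, 16:30–17:15.
Windows ≥ 45 min: 10:15–11:30, 16:30–17:15.
Earliest such window starts at 10:15.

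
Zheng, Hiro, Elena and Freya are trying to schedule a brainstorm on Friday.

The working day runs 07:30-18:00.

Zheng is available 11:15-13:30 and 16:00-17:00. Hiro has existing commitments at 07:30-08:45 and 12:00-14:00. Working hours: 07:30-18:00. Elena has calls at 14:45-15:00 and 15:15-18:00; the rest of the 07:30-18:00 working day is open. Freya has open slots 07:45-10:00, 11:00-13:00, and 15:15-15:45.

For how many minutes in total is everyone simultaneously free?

45 minutes

Hiro free within 07:30–18:00: 08:45–12:00, 14:00–18:00.
Elena free within 07:30–18:00: 07:30–14:45, 15:00–15:15.
Zheng ∩ Hiro: 11:15–12:00, 16:00–17:00.
Zheng ∩ Hiro ∩ Elena: 11:15–12:00.
Zheng ∩ Hiro ∩ Elena ∩ Freya: 11:15–12:00.
Total common minutes: 45.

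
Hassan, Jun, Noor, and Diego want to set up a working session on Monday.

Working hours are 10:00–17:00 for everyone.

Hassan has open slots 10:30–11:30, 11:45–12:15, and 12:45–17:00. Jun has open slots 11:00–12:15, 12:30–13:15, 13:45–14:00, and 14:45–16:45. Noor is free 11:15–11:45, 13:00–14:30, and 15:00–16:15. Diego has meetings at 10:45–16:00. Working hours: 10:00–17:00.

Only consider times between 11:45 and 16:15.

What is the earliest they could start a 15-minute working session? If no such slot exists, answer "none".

Diego free within 10:00–17:00: 10:00–10:45, 16:00–17:00.
Hassan ∩ Jun: 11:00–11:30, 11:45–12:15, 12:45–13:15, 13:45–14:00, 14:45–16:45.
Hassan ∩ Jun ∩ Noor: 11:15–11:30, 13:00–13:15, 13:45–14:00, 15:00–16:15.
Hassan ∩ Jun ∩ Noor ∩ Diego: 16:00–16:15.
Restricted to 11:45–16:15: 16:00–16:15.
Windows ≥ 15 min: 16:00–16:15.
Earliest such window starts at 16:00.

16:00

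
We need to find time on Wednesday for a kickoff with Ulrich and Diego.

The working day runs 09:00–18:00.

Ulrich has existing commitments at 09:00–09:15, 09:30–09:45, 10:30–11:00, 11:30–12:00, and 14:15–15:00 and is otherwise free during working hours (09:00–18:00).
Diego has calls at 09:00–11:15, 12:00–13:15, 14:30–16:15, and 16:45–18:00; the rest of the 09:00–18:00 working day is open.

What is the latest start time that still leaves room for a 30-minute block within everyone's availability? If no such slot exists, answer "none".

Ulrich free within 09:00–18:00: 09:15–09:30, 09:45–10:30, 11:00–11:30, 12:00–14:15, 15:00–18:00.
Diego free within 09:00–18:00: 11:15–12:00, 13:15–14:30, 16:15–16:45.
Ulrich ∩ Diego: 11:15–11:30, 13:15–14:15, 16:15–16:45.
Windows ≥ 30 min: 13:15–14:15, 16:15–16:45.
Latest start in the last window 16:15–16:45 is 16:45 − 30 min = 16:15.

16:15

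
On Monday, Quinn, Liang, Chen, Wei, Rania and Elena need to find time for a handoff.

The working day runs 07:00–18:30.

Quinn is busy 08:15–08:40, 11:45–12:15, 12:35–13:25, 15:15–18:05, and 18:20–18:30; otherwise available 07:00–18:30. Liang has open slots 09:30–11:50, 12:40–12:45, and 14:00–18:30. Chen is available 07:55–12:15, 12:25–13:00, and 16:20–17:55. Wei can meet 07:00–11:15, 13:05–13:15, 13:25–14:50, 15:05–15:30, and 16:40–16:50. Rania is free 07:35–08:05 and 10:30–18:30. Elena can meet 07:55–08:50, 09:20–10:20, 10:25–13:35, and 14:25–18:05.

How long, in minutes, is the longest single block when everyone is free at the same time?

45 minutes

Quinn free within 07:00–18:30: 07:00–08:15, 08:40–11:45, 12:15–12:35, 13:25–15:15, 18:05–18:20.
Quinn ∩ Liang: 09:30–11:45, 14:00–15:15, 18:05–18:20.
Quinn ∩ Liang ∩ Chen: 09:30–11:45.
Quinn ∩ Liang ∩ Chen ∩ Wei: 09:30–11:15.
Quinn ∩ Liang ∩ Chen ∩ Wei ∩ Rania: 10:30–11:15.
Quinn ∩ Liang ∩ Chen ∩ Wei ∩ Rania ∩ Elena: 10:30–11:15.
Single common window of 45 minutes.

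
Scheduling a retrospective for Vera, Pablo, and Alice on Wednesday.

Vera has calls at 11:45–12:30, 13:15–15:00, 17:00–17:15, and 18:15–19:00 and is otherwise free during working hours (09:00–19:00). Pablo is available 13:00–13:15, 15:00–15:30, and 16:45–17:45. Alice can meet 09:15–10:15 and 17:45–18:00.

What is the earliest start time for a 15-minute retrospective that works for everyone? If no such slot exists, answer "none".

none

Vera free within 09:00–19:00: 09:00–11:45, 12:30–13:15, 15:00–17:00, 17:15–18:15.
Vera ∩ Pablo: 13:00–13:15, 15:00–15:30, 16:45–17:00, 17:15–17:45.
Vera ∩ Pablo ∩ Alice: (none).
Windows ≥ 15 min: (none).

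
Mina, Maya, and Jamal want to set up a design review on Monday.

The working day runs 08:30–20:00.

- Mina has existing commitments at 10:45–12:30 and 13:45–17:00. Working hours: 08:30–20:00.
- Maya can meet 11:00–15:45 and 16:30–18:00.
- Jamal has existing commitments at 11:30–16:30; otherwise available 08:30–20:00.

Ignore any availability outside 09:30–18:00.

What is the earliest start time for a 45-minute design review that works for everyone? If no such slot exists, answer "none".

Mina free within 08:30–20:00: 08:30–10:45, 12:30–13:45, 17:00–20:00.
Jamal free within 08:30–20:00: 08:30–11:30, 16:30–20:00.
Mina ∩ Maya: 12:30–13:45, 17:00–18:00.
Mina ∩ Maya ∩ Jamal: 17:00–18:00.
Restricted to 09:30–18:00: 17:00–18:00.
Windows ≥ 45 min: 17:00–18:00.
Earliest such window starts at 17:00.

17:00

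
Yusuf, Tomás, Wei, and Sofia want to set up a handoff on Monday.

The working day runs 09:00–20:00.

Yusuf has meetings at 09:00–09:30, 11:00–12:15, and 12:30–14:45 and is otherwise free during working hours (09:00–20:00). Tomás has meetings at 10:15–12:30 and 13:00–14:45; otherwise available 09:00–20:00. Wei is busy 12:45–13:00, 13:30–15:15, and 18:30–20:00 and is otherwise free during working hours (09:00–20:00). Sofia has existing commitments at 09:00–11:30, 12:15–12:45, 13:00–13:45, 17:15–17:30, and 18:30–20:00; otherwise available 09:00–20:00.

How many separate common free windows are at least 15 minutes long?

Yusuf free within 09:00–20:00: 09:30–11:00, 12:15–12:30, 14:45–20:00.
Tomás free within 09:00–20:00: 09:00–10:15, 12:30–13:00, 14:45–20:00.
Wei free within 09:00–20:00: 09:00–12:45, 13:00–13:30, 15:15–18:30.
Sofia free within 09:00–20:00: 11:30–12:15, 12:45–13:00, 13:45–17:15, 17:30–18:30.
Yusuf ∩ Tomás: 09:30–10:15, 14:45–20:00.
Yusuf ∩ Tomás ∩ Wei: 09:30–10:15, 15:15–18:30.
Yusuf ∩ Tomás ∩ Wei ∩ Sofia: 15:15–17:15, 17:30–18:30.
Windows ≥ 15 min: 15:15–17:15, 17:30–18:30.
That's 2 windows.

2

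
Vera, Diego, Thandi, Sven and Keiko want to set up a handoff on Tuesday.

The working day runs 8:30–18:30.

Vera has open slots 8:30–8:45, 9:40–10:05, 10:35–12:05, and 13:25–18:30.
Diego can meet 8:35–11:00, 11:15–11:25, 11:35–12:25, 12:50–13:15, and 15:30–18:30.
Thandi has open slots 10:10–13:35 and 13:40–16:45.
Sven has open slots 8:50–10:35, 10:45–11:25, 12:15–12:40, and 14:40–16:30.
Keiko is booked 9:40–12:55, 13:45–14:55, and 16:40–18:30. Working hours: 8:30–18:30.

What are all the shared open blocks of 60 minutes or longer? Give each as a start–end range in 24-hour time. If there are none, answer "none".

15:30–16:30

Keiko free within 08:30–18:30: 08:30–09:40, 12:55–13:45, 14:55–16:40.
Vera ∩ Diego: 08:35–08:45, 09:40–10:05, 10:35–11:00, 11:15–11:25, 11:35–12:05, 15:30–18:30.
Vera ∩ Diego ∩ Thandi: 10:35–11:00, 11:15–11:25, 11:35–12:05, 15:30–16:45.
Vera ∩ Diego ∩ Thandi ∩ Sven: 10:45–11:00, 11:15–11:25, 15:30–16:30.
Vera ∩ Diego ∩ Thandi ∩ Sven ∩ Keiko: 15:30–16:30.
Windows ≥ 60 min: 15:30–16:30.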